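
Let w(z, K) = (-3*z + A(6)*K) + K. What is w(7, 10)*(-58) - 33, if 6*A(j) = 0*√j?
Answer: 605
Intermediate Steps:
A(j) = 0 (A(j) = (0*√j)/6 = (⅙)*0 = 0)
w(z, K) = K - 3*z (w(z, K) = (-3*z + 0*K) + K = (-3*z + 0) + K = -3*z + K = K - 3*z)
w(7, 10)*(-58) - 33 = (10 - 3*7)*(-58) - 33 = (10 - 21)*(-58) - 33 = -11*(-58) - 33 = 638 - 33 = 605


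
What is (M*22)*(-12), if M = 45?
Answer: -11880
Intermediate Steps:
(M*22)*(-12) = (45*22)*(-12) = 990*(-12) = -11880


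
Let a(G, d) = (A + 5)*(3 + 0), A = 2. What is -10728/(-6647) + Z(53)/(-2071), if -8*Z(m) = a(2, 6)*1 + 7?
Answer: 44481905/27531874 ≈ 1.6157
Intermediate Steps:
a(G, d) = 21 (a(G, d) = (2 + 5)*(3 + 0) = 7*3 = 21)
Z(m) = -7/2 (Z(m) = -(21*1 + 7)/8 = -(21 + 7)/8 = -⅛*28 = -7/2)
-10728/(-6647) + Z(53)/(-2071) = -10728/(-6647) - 7/2/(-2071) = -10728*(-1/6647) - 7/2*(-1/2071) = 10728/6647 + 7/4142 = 44481905/27531874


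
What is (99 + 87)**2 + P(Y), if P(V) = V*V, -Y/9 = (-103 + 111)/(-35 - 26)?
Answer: 128736900/3721 ≈ 34597.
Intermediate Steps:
Y = 72/61 (Y = -9*(-103 + 111)/(-35 - 26) = -72/(-61) = -72*(-1)/61 = -9*(-8/61) = 72/61 ≈ 1.1803)
P(V) = V**2
(99 + 87)**2 + P(Y) = (99 + 87)**2 + (72/61)**2 = 186**2 + 5184/3721 = 34596 + 5184/3721 = 128736900/3721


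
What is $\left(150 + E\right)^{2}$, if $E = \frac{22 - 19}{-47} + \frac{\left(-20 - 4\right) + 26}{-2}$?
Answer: $\frac{49000000}{2209} \approx 22182.0$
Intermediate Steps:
$E = - \frac{50}{47}$ ($E = \left(22 - 19\right) \left(- \frac{1}{47}\right) + \left(-24 + 26\right) \left(- \frac{1}{2}\right) = 3 \left(- \frac{1}{47}\right) + 2 \left(- \frac{1}{2}\right) = - \frac{3}{47} - 1 = - \frac{50}{47} \approx -1.0638$)
$\left(150 + E\right)^{2} = \left(150 - \frac{50}{47}\right)^{2} = \left(\frac{7000}{47}\right)^{2} = \frac{49000000}{2209}$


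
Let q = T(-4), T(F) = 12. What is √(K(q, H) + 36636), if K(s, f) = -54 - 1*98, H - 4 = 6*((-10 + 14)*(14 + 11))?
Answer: 2*√9121 ≈ 191.01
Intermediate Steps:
H = 604 (H = 4 + 6*((-10 + 14)*(14 + 11)) = 4 + 6*(4*25) = 4 + 6*100 = 4 + 600 = 604)
q = 12
K(s, f) = -152 (K(s, f) = -54 - 98 = -152)
√(K(q, H) + 36636) = √(-152 + 36636) = √36484 = 2*√9121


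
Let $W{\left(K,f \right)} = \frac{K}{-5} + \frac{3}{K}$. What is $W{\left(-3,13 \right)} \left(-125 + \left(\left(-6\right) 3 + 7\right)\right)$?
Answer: $\frac{272}{5} \approx 54.4$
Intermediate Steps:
$W{\left(K,f \right)} = \frac{3}{K} - \frac{K}{5}$ ($W{\left(K,f \right)} = K \left(- \frac{1}{5}\right) + \frac{3}{K} = - \frac{K}{5} + \frac{3}{K} = \frac{3}{K} - \frac{K}{5}$)
$W{\left(-3,13 \right)} \left(-125 + \left(\left(-6\right) 3 + 7\right)\right) = \left(\frac{3}{-3} - - \frac{3}{5}\right) \left(-125 + \left(\left(-6\right) 3 + 7\right)\right) = \left(3 \left(- \frac{1}{3}\right) + \frac{3}{5}\right) \left(-125 + \left(-18 + 7\right)\right) = \left(-1 + \frac{3}{5}\right) \left(-125 - 11\right) = \left(- \frac{2}{5}\right) \left(-136\right) = \frac{272}{5}$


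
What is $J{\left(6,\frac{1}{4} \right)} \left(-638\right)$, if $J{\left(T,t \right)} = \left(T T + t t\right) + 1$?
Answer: $- \frac{189167}{8} \approx -23646.0$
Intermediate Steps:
$J{\left(T,t \right)} = 1 + T^{2} + t^{2}$ ($J{\left(T,t \right)} = \left(T^{2} + t^{2}\right) + 1 = 1 + T^{2} + t^{2}$)
$J{\left(6,\frac{1}{4} \right)} \left(-638\right) = \left(1 + 6^{2} + \left(\frac{1}{4}\right)^{2}\right) \left(-638\right) = \left(1 + 36 + \left(\frac{1}{4}\right)^{2}\right) \left(-638\right) = \left(1 + 36 + \frac{1}{16}\right) \left(-638\right) = \frac{593}{16} \left(-638\right) = - \frac{189167}{8}$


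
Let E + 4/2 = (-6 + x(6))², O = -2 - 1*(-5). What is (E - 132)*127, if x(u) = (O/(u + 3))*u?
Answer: -14986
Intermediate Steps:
O = 3 (O = -2 + 5 = 3)
x(u) = 3*u/(3 + u) (x(u) = (3/(u + 3))*u = (3/(3 + u))*u = 3*u/(3 + u))
E = 14 (E = -2 + (-6 + 3*6/(3 + 6))² = -2 + (-6 + 3*6/9)² = -2 + (-6 + 3*6*(⅑))² = -2 + (-6 + 2)² = -2 + (-4)² = -2 + 16 = 14)
(E - 132)*127 = (14 - 132)*127 = -118*127 = -14986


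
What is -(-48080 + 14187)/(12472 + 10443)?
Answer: 33893/22915 ≈ 1.4791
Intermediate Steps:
-(-48080 + 14187)/(12472 + 10443) = -(-33893)/22915 = -1*(-33893/22915) = 33893/22915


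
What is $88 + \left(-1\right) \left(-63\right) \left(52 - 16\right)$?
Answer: $2356$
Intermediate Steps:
$88 + \left(-1\right) \left(-63\right) \left(52 - 16\right) = 88 + 63 \left(52 - 16\right) = 88 + 63 \cdot 36 = 88 + 2268 = 2356$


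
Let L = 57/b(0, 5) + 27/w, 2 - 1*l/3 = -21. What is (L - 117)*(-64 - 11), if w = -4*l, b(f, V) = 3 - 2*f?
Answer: 676875/92 ≈ 7357.3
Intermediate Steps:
l = 69 (l = 6 - 3*(-21) = 6 + 63 = 69)
w = -276 (w = -4*69 = -276)
L = 1739/92 (L = 57/(3 - 2*0) + 27/(-276) = 57/(3 + 0) + 27*(-1/276) = 57/3 - 9/92 = 57*(⅓) - 9/92 = 19 - 9/92 = 1739/92 ≈ 18.902)
(L - 117)*(-64 - 11) = (1739/92 - 117)*(-64 - 11) = -9025/92*(-75) = 676875/92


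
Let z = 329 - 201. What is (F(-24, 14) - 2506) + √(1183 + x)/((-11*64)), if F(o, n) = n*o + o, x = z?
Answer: -2866 - √1311/704 ≈ -2866.1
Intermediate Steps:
z = 128
x = 128
F(o, n) = o + n*o
(F(-24, 14) - 2506) + √(1183 + x)/((-11*64)) = (-24*(1 + 14) - 2506) + √(1183 + 128)/((-11*64)) = (-24*15 - 2506) + √1311/(-704) = (-360 - 2506) + √1311*(-1/704) = -2866 - √1311/704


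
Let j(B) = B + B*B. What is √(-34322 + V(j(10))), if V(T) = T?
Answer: 2*I*√8553 ≈ 184.96*I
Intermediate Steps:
j(B) = B + B²
√(-34322 + V(j(10))) = √(-34322 + 10*(1 + 10)) = √(-34322 + 10*11) = √(-34322 + 110) = √(-34212) = 2*I*√8553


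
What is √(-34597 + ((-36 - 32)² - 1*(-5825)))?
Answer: 2*I*√6037 ≈ 155.4*I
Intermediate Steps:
√(-34597 + ((-36 - 32)² - 1*(-5825))) = √(-34597 + ((-68)² + 5825)) = √(-34597 + (4624 + 5825)) = √(-34597 + 10449) = √(-24148) = 2*I*√6037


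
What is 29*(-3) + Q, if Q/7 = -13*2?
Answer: -269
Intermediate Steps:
Q = -182 (Q = 7*(-13*2) = 7*(-26) = -182)
29*(-3) + Q = 29*(-3) - 182 = -87 - 182 = -269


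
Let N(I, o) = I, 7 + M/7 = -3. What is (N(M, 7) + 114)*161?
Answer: 7084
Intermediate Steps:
M = -70 (M = -49 + 7*(-3) = -49 - 21 = -70)
(N(M, 7) + 114)*161 = (-70 + 114)*161 = 44*161 = 7084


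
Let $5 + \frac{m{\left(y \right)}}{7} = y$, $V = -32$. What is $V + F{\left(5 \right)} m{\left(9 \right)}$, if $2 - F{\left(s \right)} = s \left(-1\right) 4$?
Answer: $584$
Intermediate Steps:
$F{\left(s \right)} = 2 + 4 s$ ($F{\left(s \right)} = 2 - s \left(-1\right) 4 = 2 - - s 4 = 2 - - 4 s = 2 + 4 s$)
$m{\left(y \right)} = -35 + 7 y$
$V + F{\left(5 \right)} m{\left(9 \right)} = -32 + \left(2 + 4 \cdot 5\right) \left(-35 + 7 \cdot 9\right) = -32 + \left(2 + 20\right) \left(-35 + 63\right) = -32 + 22 \cdot 28 = -32 + 616 = 584$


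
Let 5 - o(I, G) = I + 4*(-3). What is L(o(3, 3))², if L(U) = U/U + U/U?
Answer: 4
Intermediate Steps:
o(I, G) = 17 - I (o(I, G) = 5 - (I + 4*(-3)) = 5 - (I - 12) = 5 - (-12 + I) = 5 + (12 - I) = 17 - I)
L(U) = 2 (L(U) = 1 + 1 = 2)
L(o(3, 3))² = 2² = 4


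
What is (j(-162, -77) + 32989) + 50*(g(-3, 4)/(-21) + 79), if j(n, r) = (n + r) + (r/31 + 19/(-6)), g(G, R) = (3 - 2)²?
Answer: 47772943/1302 ≈ 36692.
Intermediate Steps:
g(G, R) = 1 (g(G, R) = 1² = 1)
j(n, r) = -19/6 + n + 32*r/31 (j(n, r) = (n + r) + (r*(1/31) + 19*(-⅙)) = (n + r) + (r/31 - 19/6) = (n + r) + (-19/6 + r/31) = -19/6 + n + 32*r/31)
(j(-162, -77) + 32989) + 50*(g(-3, 4)/(-21) + 79) = ((-19/6 - 162 + (32/31)*(-77)) + 32989) + 50*(1/(-21) + 79) = ((-19/6 - 162 - 2464/31) + 32989) + 50*(1*(-1/21) + 79) = (-45505/186 + 32989) + 50*(-1/21 + 79) = 6090449/186 + 50*(1658/21) = 6090449/186 + 82900/21 = 47772943/1302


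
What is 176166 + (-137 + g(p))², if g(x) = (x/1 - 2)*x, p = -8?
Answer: 179415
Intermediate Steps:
g(x) = x*(-2 + x) (g(x) = (x*1 - 2)*x = (x - 2)*x = (-2 + x)*x = x*(-2 + x))
176166 + (-137 + g(p))² = 176166 + (-137 - 8*(-2 - 8))² = 176166 + (-137 - 8*(-10))² = 176166 + (-137 + 80)² = 176166 + (-57)² = 176166 + 3249 = 179415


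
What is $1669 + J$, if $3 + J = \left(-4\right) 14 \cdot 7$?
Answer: $1274$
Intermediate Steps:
$J = -395$ ($J = -3 + \left(-4\right) 14 \cdot 7 = -3 - 392 = -395$)
$1669 + J = 1669 - 395 = 1274$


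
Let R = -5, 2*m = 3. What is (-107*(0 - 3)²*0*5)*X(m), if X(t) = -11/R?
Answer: 0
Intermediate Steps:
m = 3/2 (m = (½)*3 = 3/2 ≈ 1.5000)
X(t) = 11/5 (X(t) = -11/(-5) = -11*(-⅕) = 11/5)
(-107*(0 - 3)²*0*5)*X(m) = -107*(0 - 3)²*0*5*(11/5) = -107*(-3)²*0*5*(11/5) = -107*9*0*5*(11/5) = -0*5*(11/5) = -107*0*(11/5) = 0*(11/5) = 0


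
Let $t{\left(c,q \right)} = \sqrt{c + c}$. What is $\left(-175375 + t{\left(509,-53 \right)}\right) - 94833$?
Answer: $-270208 + \sqrt{1018} \approx -2.7018 \cdot 10^{5}$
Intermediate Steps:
$t{\left(c,q \right)} = \sqrt{2} \sqrt{c}$ ($t{\left(c,q \right)} = \sqrt{2 c} = \sqrt{2} \sqrt{c}$)
$\left(-175375 + t{\left(509,-53 \right)}\right) - 94833 = \left(-175375 + \sqrt{2} \sqrt{509}\right) - 94833 = \left(-175375 + \sqrt{1018}\right) - 94833 = -270208 + \sqrt{1018}$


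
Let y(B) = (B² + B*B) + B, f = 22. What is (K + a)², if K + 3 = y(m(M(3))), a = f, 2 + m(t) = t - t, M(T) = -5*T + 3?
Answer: 625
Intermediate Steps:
M(T) = 3 - 5*T
m(t) = -2 (m(t) = -2 + (t - t) = -2 + 0 = -2)
a = 22
y(B) = B + 2*B² (y(B) = (B² + B²) + B = 2*B² + B = B + 2*B²)
K = 3 (K = -3 - 2*(1 + 2*(-2)) = -3 - 2*(1 - 4) = -3 - 2*(-3) = -3 + 6 = 3)
(K + a)² = (3 + 22)² = 25² = 625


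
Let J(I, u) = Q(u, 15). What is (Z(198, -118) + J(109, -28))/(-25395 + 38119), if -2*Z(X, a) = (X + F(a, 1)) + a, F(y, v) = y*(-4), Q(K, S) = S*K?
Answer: -174/3181 ≈ -0.054700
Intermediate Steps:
Q(K, S) = K*S
J(I, u) = 15*u (J(I, u) = u*15 = 15*u)
F(y, v) = -4*y
Z(X, a) = -X/2 + 3*a/2 (Z(X, a) = -((X - 4*a) + a)/2 = -(X - 3*a)/2 = -X/2 + 3*a/2)
(Z(198, -118) + J(109, -28))/(-25395 + 38119) = ((-½*198 + (3/2)*(-118)) + 15*(-28))/(-25395 + 38119) = ((-99 - 177) - 420)/12724 = (-276 - 420)*(1/12724) = -696*1/12724 = -174/3181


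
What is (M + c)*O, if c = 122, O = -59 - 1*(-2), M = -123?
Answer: 57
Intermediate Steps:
O = -57 (O = -59 + 2 = -57)
(M + c)*O = (-123 + 122)*(-57) = -1*(-57) = 57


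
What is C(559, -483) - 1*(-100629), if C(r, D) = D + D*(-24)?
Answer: 111738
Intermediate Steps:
C(r, D) = -23*D (C(r, D) = D - 24*D = -23*D)
C(559, -483) - 1*(-100629) = -23*(-483) - 1*(-100629) = 11109 + 100629 = 111738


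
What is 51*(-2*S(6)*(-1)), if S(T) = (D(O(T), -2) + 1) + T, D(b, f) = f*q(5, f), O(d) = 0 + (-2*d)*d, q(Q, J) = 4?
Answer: -102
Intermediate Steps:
O(d) = -2*d² (O(d) = 0 - 2*d² = -2*d²)
D(b, f) = 4*f (D(b, f) = f*4 = 4*f)
S(T) = -7 + T (S(T) = (4*(-2) + 1) + T = (-8 + 1) + T = -7 + T)
51*(-2*S(6)*(-1)) = 51*(-2*(-7 + 6)*(-1)) = 51*(-2*(-1)*(-1)) = 51*(2*(-1)) = 51*(-2) = -102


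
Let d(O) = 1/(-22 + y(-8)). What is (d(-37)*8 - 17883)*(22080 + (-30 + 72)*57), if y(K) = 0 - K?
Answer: -3063777690/7 ≈ -4.3768e+8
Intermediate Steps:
y(K) = -K
d(O) = -1/14 (d(O) = 1/(-22 - 1*(-8)) = 1/(-22 + 8) = 1/(-14) = -1/14)
(d(-37)*8 - 17883)*(22080 + (-30 + 72)*57) = (-1/14*8 - 17883)*(22080 + (-30 + 72)*57) = (-4/7 - 17883)*(22080 + 42*57) = -125185*(22080 + 2394)/7 = -125185/7*24474 = -3063777690/7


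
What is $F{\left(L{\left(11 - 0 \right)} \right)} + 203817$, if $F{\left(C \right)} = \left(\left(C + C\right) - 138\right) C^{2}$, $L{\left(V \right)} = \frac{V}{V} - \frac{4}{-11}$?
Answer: $\frac{270945627}{1331} \approx 2.0357 \cdot 10^{5}$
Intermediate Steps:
$L{\left(V \right)} = \frac{15}{11}$ ($L{\left(V \right)} = 1 - - \frac{4}{11} = 1 + \frac{4}{11} = \frac{15}{11}$)
$F{\left(C \right)} = C^{2} \left(-138 + 2 C\right)$ ($F{\left(C \right)} = \left(2 C - 138\right) C^{2} = \left(-138 + 2 C\right) C^{2} = C^{2} \left(-138 + 2 C\right)$)
$F{\left(L{\left(11 - 0 \right)} \right)} + 203817 = 2 \left(\frac{15}{11}\right)^{2} \left(-69 + \frac{15}{11}\right) + 203817 = 2 \cdot \frac{225}{121} \left(- \frac{744}{11}\right) + 203817 = - \frac{334800}{1331} + 203817 = \frac{270945627}{1331}$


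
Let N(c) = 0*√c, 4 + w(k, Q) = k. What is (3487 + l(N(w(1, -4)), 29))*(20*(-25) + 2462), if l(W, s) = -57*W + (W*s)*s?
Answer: 6841494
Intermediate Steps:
w(k, Q) = -4 + k
N(c) = 0
l(W, s) = -57*W + W*s²
(3487 + l(N(w(1, -4)), 29))*(20*(-25) + 2462) = (3487 + 0*(-57 + 29²))*(20*(-25) + 2462) = (3487 + 0*(-57 + 841))*(-500 + 2462) = (3487 + 0*784)*1962 = (3487 + 0)*1962 = 3487*1962 = 6841494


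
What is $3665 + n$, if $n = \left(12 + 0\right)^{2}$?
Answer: $3809$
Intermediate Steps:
$n = 144$ ($n = 12^{2} = 144$)
$3665 + n = 3665 + 144 = 3809$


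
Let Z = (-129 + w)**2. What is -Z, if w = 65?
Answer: -4096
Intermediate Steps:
Z = 4096 (Z = (-129 + 65)**2 = (-64)**2 = 4096)
-Z = -1*4096 = -4096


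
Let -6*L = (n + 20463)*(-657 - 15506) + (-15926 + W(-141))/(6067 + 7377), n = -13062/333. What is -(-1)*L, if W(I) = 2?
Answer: 61577135576384/1119213 ≈ 5.5018e+7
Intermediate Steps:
n = -4354/111 (n = -13062*1/333 = -4354/111 ≈ -39.225)
L = 61577135576384/1119213 (L = -((-4354/111 + 20463)*(-657 - 15506) + (-15926 + 2)/(6067 + 7377))/6 = -((2267039/111)*(-16163) - 15924/13444)/6 = -(-36642151357/111 - 15924*1/13444)/6 = -(-36642151357/111 - 3981/3361)/6 = -1/6*(-123154271152768/373071) = 61577135576384/1119213 ≈ 5.5018e+7)
-(-1)*L = -(-1)*61577135576384/1119213 = -1*(-61577135576384/1119213) = 61577135576384/1119213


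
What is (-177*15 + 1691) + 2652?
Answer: 1688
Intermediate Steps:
(-177*15 + 1691) + 2652 = (-2655 + 1691) + 2652 = -964 + 2652 = 1688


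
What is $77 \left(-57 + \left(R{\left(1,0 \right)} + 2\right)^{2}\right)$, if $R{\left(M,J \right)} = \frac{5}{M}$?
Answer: $-616$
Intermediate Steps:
$77 \left(-57 + \left(R{\left(1,0 \right)} + 2\right)^{2}\right) = 77 \left(-57 + \left(\frac{5}{1} + 2\right)^{2}\right) = 77 \left(-57 + \left(5 \cdot 1 + 2\right)^{2}\right) = 77 \left(-57 + \left(5 + 2\right)^{2}\right) = 77 \left(-57 + 7^{2}\right) = 77 \left(-57 + 49\right) = 77 \left(-8\right) = -616$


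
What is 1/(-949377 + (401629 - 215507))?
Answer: -1/763255 ≈ -1.3102e-6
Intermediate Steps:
1/(-949377 + (401629 - 215507)) = 1/(-949377 + 186122) = 1/(-763255) = -1/763255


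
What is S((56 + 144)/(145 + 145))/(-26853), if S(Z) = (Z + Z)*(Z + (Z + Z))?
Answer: -800/7527791 ≈ -0.00010627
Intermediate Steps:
S(Z) = 6*Z**2 (S(Z) = (2*Z)*(Z + 2*Z) = (2*Z)*(3*Z) = 6*Z**2)
S((56 + 144)/(145 + 145))/(-26853) = (6*((56 + 144)/(145 + 145))**2)/(-26853) = (6*(200/290)**2)*(-1/26853) = (6*(200*(1/290))**2)*(-1/26853) = (6*(20/29)**2)*(-1/26853) = (6*(400/841))*(-1/26853) = (2400/841)*(-1/26853) = -800/7527791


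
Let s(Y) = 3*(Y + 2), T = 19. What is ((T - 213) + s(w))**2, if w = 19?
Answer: 17161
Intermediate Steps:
s(Y) = 6 + 3*Y (s(Y) = 3*(2 + Y) = 6 + 3*Y)
((T - 213) + s(w))**2 = ((19 - 213) + (6 + 3*19))**2 = (-194 + (6 + 57))**2 = (-194 + 63)**2 = (-131)**2 = 17161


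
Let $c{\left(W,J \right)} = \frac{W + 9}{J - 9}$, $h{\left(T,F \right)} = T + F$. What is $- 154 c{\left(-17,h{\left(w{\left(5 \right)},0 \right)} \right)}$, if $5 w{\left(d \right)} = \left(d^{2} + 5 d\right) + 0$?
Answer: $1232$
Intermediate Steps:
$w{\left(d \right)} = d + \frac{d^{2}}{5}$ ($w{\left(d \right)} = \frac{\left(d^{2} + 5 d\right) + 0}{5} = \frac{d^{2} + 5 d}{5} = d + \frac{d^{2}}{5}$)
$h{\left(T,F \right)} = F + T$
$c{\left(W,J \right)} = \frac{9 + W}{-9 + J}$
$- 154 c{\left(-17,h{\left(w{\left(5 \right)},0 \right)} \right)} = - 154 \frac{9 - 17}{-9 + \left(0 + \frac{1}{5} \cdot 5 \left(5 + 5\right)\right)} = - 154 \frac{1}{-9 + \left(0 + \frac{1}{5} \cdot 5 \cdot 10\right)} \left(-8\right) = - 154 \frac{1}{-9 + \left(0 + 10\right)} \left(-8\right) = - 154 \frac{1}{-9 + 10} \left(-8\right) = - 154 \cdot 1^{-1} \left(-8\right) = - 154 \cdot 1 \left(-8\right) = \left(-154\right) \left(-8\right) = 1232$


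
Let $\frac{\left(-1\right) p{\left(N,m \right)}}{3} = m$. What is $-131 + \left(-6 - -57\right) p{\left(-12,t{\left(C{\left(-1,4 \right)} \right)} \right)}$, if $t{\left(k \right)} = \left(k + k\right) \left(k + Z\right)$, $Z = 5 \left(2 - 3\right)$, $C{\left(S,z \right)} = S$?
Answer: $-1967$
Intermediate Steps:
$Z = -5$ ($Z = 5 \left(-1\right) = -5$)
$t{\left(k \right)} = 2 k \left(-5 + k\right)$ ($t{\left(k \right)} = \left(k + k\right) \left(k - 5\right) = 2 k \left(-5 + k\right)$)
$p{\left(N,m \right)} = - 3 m$
$-131 + \left(-6 - -57\right) p{\left(-12,t{\left(C{\left(-1,4 \right)} \right)} \right)} = -131 + \left(-6 - -57\right) \left(- 3 \cdot 2 \left(-1\right) \left(-5 - 1\right)\right) = -131 + \left(-6 + 57\right) \left(- 3 \cdot 2 \left(-1\right) \left(-6\right)\right) = -131 + 51 \left(\left(-3\right) 12\right) = -131 + 51 \left(-36\right) = -131 - 1836 = -1967$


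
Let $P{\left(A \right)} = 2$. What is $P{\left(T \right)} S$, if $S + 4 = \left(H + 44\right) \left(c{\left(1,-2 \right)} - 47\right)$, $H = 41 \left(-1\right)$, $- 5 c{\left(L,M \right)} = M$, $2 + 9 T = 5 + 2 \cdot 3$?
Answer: $- \frac{1438}{5} \approx -287.6$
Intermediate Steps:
$T = 1$ ($T = - \frac{2}{9} + \frac{5 + 2 \cdot 3}{9} = - \frac{2}{9} + \frac{5 + 6}{9} = - \frac{2}{9} + \frac{1}{9} \cdot 11 = - \frac{2}{9} + \frac{11}{9} = 1$)
$c{\left(L,M \right)} = - \frac{M}{5}$
$H = -41$
$S = - \frac{719}{5}$ ($S = -4 + \left(-41 + 44\right) \left(\left(- \frac{1}{5}\right) \left(-2\right) - 47\right) = -4 + 3 \left(\frac{2}{5} - 47\right) = -4 + 3 \left(- \frac{233}{5}\right) = -4 - \frac{699}{5} = - \frac{719}{5} \approx -143.8$)
$P{\left(T \right)} S = 2 \left(- \frac{719}{5}\right) = - \frac{1438}{5}$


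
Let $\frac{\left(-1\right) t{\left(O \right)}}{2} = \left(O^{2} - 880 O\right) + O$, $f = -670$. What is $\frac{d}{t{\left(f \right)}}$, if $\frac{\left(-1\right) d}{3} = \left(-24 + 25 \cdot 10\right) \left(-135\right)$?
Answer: $- \frac{9153}{207566} \approx -0.044097$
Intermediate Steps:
$t{\left(O \right)} = - 2 O^{2} + 1758 O$ ($t{\left(O \right)} = - 2 \left(\left(O^{2} - 880 O\right) + O\right) = - 2 \left(O^{2} - 879 O\right) = - 2 O^{2} + 1758 O$)
$d = 91530$ ($d = - 3 \left(-24 + 25 \cdot 10\right) \left(-135\right) = - 3 \left(-24 + 250\right) \left(-135\right) = - 3 \cdot 226 \left(-135\right) = \left(-3\right) \left(-30510\right) = 91530$)
$\frac{d}{t{\left(f \right)}} = \frac{91530}{2 \left(-670\right) \left(879 - -670\right)} = \frac{91530}{2 \left(-670\right) \left(879 + 670\right)} = \frac{91530}{2 \left(-670\right) 1549} = \frac{91530}{-2075660} = 91530 \left(- \frac{1}{2075660}\right) = - \frac{9153}{207566}$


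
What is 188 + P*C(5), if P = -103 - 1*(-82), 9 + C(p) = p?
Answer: 272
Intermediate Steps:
C(p) = -9 + p
P = -21 (P = -103 + 82 = -21)
188 + P*C(5) = 188 - 21*(-9 + 5) = 188 - 21*(-4) = 188 + 84 = 272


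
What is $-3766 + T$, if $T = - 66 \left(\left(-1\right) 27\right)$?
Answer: $-1984$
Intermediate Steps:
$T = 1782$ ($T = \left(-66\right) \left(-27\right) = 1782$)
$-3766 + T = -3766 + 1782 = -1984$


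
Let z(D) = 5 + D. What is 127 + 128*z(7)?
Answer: 1663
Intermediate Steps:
127 + 128*z(7) = 127 + 128*(5 + 7) = 127 + 128*12 = 127 + 1536 = 1663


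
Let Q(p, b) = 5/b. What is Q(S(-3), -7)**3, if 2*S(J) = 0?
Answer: -125/343 ≈ -0.36443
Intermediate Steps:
S(J) = 0 (S(J) = (1/2)*0 = 0)
Q(S(-3), -7)**3 = (5/(-7))**3 = (5*(-1/7))**3 = (-5/7)**3 = -125/343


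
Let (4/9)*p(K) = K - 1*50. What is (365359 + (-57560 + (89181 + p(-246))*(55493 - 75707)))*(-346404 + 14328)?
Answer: 594062183467236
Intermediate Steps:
p(K) = -225/2 + 9*K/4 (p(K) = 9*(K - 1*50)/4 = 9*(K - 50)/4 = 9*(-50 + K)/4 = -225/2 + 9*K/4)
(365359 + (-57560 + (89181 + p(-246))*(55493 - 75707)))*(-346404 + 14328) = (365359 + (-57560 + (89181 + (-225/2 + (9/4)*(-246)))*(55493 - 75707)))*(-346404 + 14328) = (365359 + (-57560 + (89181 + (-225/2 - 1107/2))*(-20214)))*(-332076) = (365359 + (-57560 + (89181 - 666)*(-20214)))*(-332076) = (365359 + (-57560 + 88515*(-20214)))*(-332076) = (365359 + (-57560 - 1789242210))*(-332076) = (365359 - 1789299770)*(-332076) = -1788934411*(-332076) = 594062183467236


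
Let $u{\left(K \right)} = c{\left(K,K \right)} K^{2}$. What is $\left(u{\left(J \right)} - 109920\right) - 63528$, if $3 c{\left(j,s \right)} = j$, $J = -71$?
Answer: $- \frac{878255}{3} \approx -2.9275 \cdot 10^{5}$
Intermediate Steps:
$c{\left(j,s \right)} = \frac{j}{3}$
$u{\left(K \right)} = \frac{K^{3}}{3}$ ($u{\left(K \right)} = \frac{K}{3} K^{2} = \frac{K^{3}}{3}$)
$\left(u{\left(J \right)} - 109920\right) - 63528 = \left(\frac{\left(-71\right)^{3}}{3} - 109920\right) - 63528 = \left(\frac{1}{3} \left(-357911\right) - 109920\right) - 63528 = \left(- \frac{357911}{3} - 109920\right) - 63528 = - \frac{687671}{3} - 63528 = - \frac{878255}{3}$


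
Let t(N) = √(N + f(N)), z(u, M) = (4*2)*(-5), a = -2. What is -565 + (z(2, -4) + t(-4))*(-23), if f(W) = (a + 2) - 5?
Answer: 355 - 69*I ≈ 355.0 - 69.0*I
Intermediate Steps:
z(u, M) = -40 (z(u, M) = 8*(-5) = -40)
f(W) = -5 (f(W) = (-2 + 2) - 5 = 0 - 5 = -5)
t(N) = √(-5 + N) (t(N) = √(N - 5) = √(-5 + N))
-565 + (z(2, -4) + t(-4))*(-23) = -565 + (-40 + √(-5 - 4))*(-23) = -565 + (-40 + √(-9))*(-23) = -565 + (-40 + 3*I)*(-23) = -565 + (920 - 69*I) = 355 - 69*I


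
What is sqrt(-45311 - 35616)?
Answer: I*sqrt(80927) ≈ 284.48*I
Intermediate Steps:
sqrt(-45311 - 35616) = sqrt(-80927) = I*sqrt(80927)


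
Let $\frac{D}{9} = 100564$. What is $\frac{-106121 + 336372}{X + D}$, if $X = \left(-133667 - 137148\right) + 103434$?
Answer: $\frac{4699}{15055} \approx 0.31212$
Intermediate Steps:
$D = 905076$ ($D = 9 \cdot 100564 = 905076$)
$X = -167381$ ($X = -270815 + 103434 = -167381$)
$\frac{-106121 + 336372}{X + D} = \frac{-106121 + 336372}{-167381 + 905076} = \frac{230251}{737695} = 230251 \cdot \frac{1}{737695} = \frac{4699}{15055}$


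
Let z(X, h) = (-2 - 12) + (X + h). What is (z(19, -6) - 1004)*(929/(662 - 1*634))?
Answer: -933645/28 ≈ -33344.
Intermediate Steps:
z(X, h) = -14 + X + h (z(X, h) = -14 + (X + h) = -14 + X + h)
(z(19, -6) - 1004)*(929/(662 - 1*634)) = ((-14 + 19 - 6) - 1004)*(929/(662 - 1*634)) = (-1 - 1004)*(929/(662 - 634)) = -933645/28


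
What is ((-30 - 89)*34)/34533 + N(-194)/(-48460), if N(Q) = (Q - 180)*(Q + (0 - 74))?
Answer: -914345204/418367295 ≈ -2.1855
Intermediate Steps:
N(Q) = (-180 + Q)*(-74 + Q) (N(Q) = (-180 + Q)*(Q - 74) = (-180 + Q)*(-74 + Q))
((-30 - 89)*34)/34533 + N(-194)/(-48460) = ((-30 - 89)*34)/34533 + (13320 + (-194)**2 - 254*(-194))/(-48460) = -119*34*(1/34533) + (13320 + 37636 + 49276)*(-1/48460) = -4046*1/34533 + 100232*(-1/48460) = -4046/34533 - 25058/12115 = -914345204/418367295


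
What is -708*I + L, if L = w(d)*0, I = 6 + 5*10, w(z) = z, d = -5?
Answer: -39648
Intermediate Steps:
I = 56 (I = 6 + 50 = 56)
L = 0 (L = -5*0 = 0)
-708*I + L = -708*56 + 0 = -39648 + 0 = -39648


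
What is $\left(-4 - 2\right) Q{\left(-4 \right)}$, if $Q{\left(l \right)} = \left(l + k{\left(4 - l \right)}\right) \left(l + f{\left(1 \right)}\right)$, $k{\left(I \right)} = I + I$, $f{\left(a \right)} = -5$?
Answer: $648$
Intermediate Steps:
$k{\left(I \right)} = 2 I$
$Q{\left(l \right)} = \left(-5 + l\right) \left(8 - l\right)$ ($Q{\left(l \right)} = \left(l + 2 \left(4 - l\right)\right) \left(l - 5\right) = \left(l - \left(-8 + 2 l\right)\right) \left(-5 + l\right) = \left(8 - l\right) \left(-5 + l\right) = \left(-5 + l\right) \left(8 - l\right)$)
$\left(-4 - 2\right) Q{\left(-4 \right)} = \left(-4 - 2\right) \left(-40 - \left(-4\right)^{2} + 13 \left(-4\right)\right) = - 6 \left(-40 - 16 - 52\right) = \left(-6\right) \left(-108\right) = 648$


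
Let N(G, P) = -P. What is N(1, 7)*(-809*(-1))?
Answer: -5663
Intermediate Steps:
N(1, 7)*(-809*(-1)) = (-1*7)*(-809*(-1)) = -7*809 = -5663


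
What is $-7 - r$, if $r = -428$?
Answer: $421$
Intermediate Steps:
$-7 - r = -7 - -428 = -7 + 428 = 421$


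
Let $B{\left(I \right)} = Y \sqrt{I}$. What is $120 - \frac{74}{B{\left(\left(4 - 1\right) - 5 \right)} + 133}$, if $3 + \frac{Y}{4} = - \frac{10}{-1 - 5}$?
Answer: $\frac{19076982}{159713} - \frac{3552 i \sqrt{2}}{159713} \approx 119.45 - 0.031452 i$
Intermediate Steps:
$Y = - \frac{16}{3}$ ($Y = -12 + 4 \left(- \frac{10}{-1 - 5}\right) = -12 + 4 \left(- \frac{10}{-6}\right) = -12 + 4 \left(\left(-10\right) \left(- \frac{1}{6}\right)\right) = -12 + 4 \cdot \frac{5}{3} = -12 + \frac{20}{3} = - \frac{16}{3} \approx -5.3333$)
$B{\left(I \right)} = - \frac{16 \sqrt{I}}{3}$
$120 - \frac{74}{B{\left(\left(4 - 1\right) - 5 \right)} + 133} = 120 - \frac{74}{- \frac{16 \sqrt{\left(4 - 1\right) - 5}}{3} + 133} = 120 - \frac{74}{- \frac{16 \sqrt{3 - 5}}{3} + 133} = 120 - \frac{74}{- \frac{16 \sqrt{-2}}{3} + 133} = 120 - \frac{74}{- \frac{16 i \sqrt{2}}{3} + 133} = 120 - \frac{74}{133 - \frac{16 i \sqrt{2}}{3}}$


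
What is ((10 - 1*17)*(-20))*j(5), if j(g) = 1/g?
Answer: 28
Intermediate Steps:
j(g) = 1/g
((10 - 1*17)*(-20))*j(5) = ((10 - 1*17)*(-20))/5 = ((10 - 17)*(-20))*(1/5) = -7*(-20)*(1/5) = 140*(1/5) = 28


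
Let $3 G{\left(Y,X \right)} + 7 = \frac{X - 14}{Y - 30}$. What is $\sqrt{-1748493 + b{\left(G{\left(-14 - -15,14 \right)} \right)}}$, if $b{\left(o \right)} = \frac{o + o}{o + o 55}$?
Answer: $\frac{i \sqrt{342704621}}{14} \approx 1322.3 i$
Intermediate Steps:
$G{\left(Y,X \right)} = - \frac{7}{3} + \frac{-14 + X}{3 \left(-30 + Y\right)}$ ($G{\left(Y,X \right)} = - \frac{7}{3} + \frac{\left(X - 14\right) \frac{1}{Y - 30}}{3} = - \frac{7}{3} + \frac{\left(-14 + X\right) \frac{1}{-30 + Y}}{3} = - \frac{7}{3} + \frac{\frac{1}{-30 + Y} \left(-14 + X\right)}{3} = - \frac{7}{3} + \frac{-14 + X}{3 \left(-30 + Y\right)}$)
$b{\left(o \right)} = \frac{1}{28}$ ($b{\left(o \right)} = \frac{2 o}{o + 55 o} = \frac{2 o}{56 o} = 2 o \frac{1}{56 o} = \frac{1}{28}$)
$\sqrt{-1748493 + b{\left(G{\left(-14 - -15,14 \right)} \right)}} = \sqrt{-1748493 + \frac{1}{28}} = \sqrt{- \frac{48957803}{28}} = \frac{i \sqrt{342704621}}{14}$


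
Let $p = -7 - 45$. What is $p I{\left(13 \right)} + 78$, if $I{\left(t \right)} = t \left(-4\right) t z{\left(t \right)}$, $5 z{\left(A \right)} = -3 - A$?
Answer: $- \frac{562042}{5} \approx -1.1241 \cdot 10^{5}$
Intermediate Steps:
$z{\left(A \right)} = - \frac{3}{5} - \frac{A}{5}$ ($z{\left(A \right)} = \frac{-3 - A}{5} = - \frac{3}{5} - \frac{A}{5}$)
$I{\left(t \right)} = - 4 t^{2} \left(- \frac{3}{5} - \frac{t}{5}\right)$ ($I{\left(t \right)} = t \left(-4\right) t \left(- \frac{3}{5} - \frac{t}{5}\right) = - 4 t t \left(- \frac{3}{5} - \frac{t}{5}\right) = - 4 t^{2} \left(- \frac{3}{5} - \frac{t}{5}\right)$)
$p = -52$
$p I{\left(13 \right)} + 78 = - 52 \frac{4 \cdot 13^{2} \left(3 + 13\right)}{5} + 78 = - 52 \cdot \frac{4}{5} \cdot 169 \cdot 16 + 78 = \left(-52\right) \frac{10816}{5} + 78 = - \frac{562432}{5} + 78 = - \frac{562042}{5}$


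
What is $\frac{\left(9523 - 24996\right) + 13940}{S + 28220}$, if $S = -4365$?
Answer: $- \frac{1533}{23855} \approx -0.064263$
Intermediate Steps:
$\frac{\left(9523 - 24996\right) + 13940}{S + 28220} = \frac{\left(9523 - 24996\right) + 13940}{-4365 + 28220} = \frac{-15473 + 13940}{23855} = \left(-1533\right) \frac{1}{23855} = - \frac{1533}{23855}$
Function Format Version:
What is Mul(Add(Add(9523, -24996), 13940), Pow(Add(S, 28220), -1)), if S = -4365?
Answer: Rational(-1533, 23855) ≈ -0.064263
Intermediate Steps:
Mul(Add(Add(9523, -24996), 13940), Pow(Add(S, 28220), -1)) = Mul(Add(Add(9523, -24996), 13940), Pow(Add(-4365, 28220), -1)) = Mul(Add(-15473, 13940), Pow(23855, -1)) = Mul(-1533, Rational(1, 23855)) = Rational(-1533, 23855)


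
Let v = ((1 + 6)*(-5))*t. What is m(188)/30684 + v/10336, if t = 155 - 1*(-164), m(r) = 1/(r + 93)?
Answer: -24066724331/22279775136 ≈ -1.0802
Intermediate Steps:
m(r) = 1/(93 + r)
t = 319 (t = 155 + 164 = 319)
v = -11165 (v = ((1 + 6)*(-5))*319 = (7*(-5))*319 = -35*319 = -11165)
m(188)/30684 + v/10336 = 1/((93 + 188)*30684) - 11165/10336 = (1/30684)/281 - 11165*1/10336 = (1/281)*(1/30684) - 11165/10336 = 1/8622204 - 11165/10336 = -24066724331/22279775136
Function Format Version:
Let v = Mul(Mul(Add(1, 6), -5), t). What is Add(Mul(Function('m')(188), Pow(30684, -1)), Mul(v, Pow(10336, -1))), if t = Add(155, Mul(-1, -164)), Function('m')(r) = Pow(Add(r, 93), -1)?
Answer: Rational(-24066724331, 22279775136) ≈ -1.0802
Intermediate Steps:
Function('m')(r) = Pow(Add(93, r), -1)
t = 319 (t = Add(155, 164) = 319)
v = -11165 (v = Mul(Mul(Add(1, 6), -5), 319) = Mul(Mul(7, -5), 319) = Mul(-35, 319) = -11165)
Add(Mul(Function('m')(188), Pow(30684, -1)), Mul(v, Pow(10336, -1))) = Add(Mul(Pow(Add(93, 188), -1), Pow(30684, -1)), Mul(-11165, Pow(10336, -1))) = Add(Mul(Pow(281, -1), Rational(1, 30684)), Mul(-11165, Rational(1, 10336))) = Add(Mul(Rational(1, 281), Rational(1, 30684)), Rational(-11165, 10336)) = Add(Rational(1, 8622204), Rational(-11165, 10336)) = Rational(-24066724331, 22279775136)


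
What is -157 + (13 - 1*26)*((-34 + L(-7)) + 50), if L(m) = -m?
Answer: -456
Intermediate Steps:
-157 + (13 - 1*26)*((-34 + L(-7)) + 50) = -157 + (13 - 1*26)*((-34 - 1*(-7)) + 50) = -157 + (13 - 26)*((-34 + 7) + 50) = -157 - 13*(-27 + 50) = -157 - 13*23 = -157 - 299 = -456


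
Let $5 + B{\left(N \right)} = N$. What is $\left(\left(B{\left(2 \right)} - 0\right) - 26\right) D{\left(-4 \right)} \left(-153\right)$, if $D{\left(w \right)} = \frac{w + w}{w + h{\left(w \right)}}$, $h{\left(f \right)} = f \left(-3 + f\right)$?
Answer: $-1479$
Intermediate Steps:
$B{\left(N \right)} = -5 + N$
$D{\left(w \right)} = \frac{2 w}{w + w \left(-3 + w\right)}$ ($D{\left(w \right)} = \frac{w + w}{w + w \left(-3 + w\right)} = \frac{2 w}{w + w \left(-3 + w\right)}$)
$\left(\left(B{\left(2 \right)} - 0\right) - 26\right) D{\left(-4 \right)} \left(-153\right) = \left(\left(\left(-5 + 2\right) - 0\right) - 26\right) \frac{2}{-2 - 4} \left(-153\right) = \left(\left(-3 + 0\right) - 26\right) \frac{2}{-6} \left(-153\right) = \left(-3 - 26\right) 2 \left(- \frac{1}{6}\right) \left(-153\right) = \left(-29\right) \left(- \frac{1}{3}\right) \left(-153\right) = \frac{29}{3} \left(-153\right) = -1479$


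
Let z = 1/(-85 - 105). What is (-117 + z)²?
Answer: 494217361/36100 ≈ 13690.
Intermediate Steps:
z = -1/190 (z = 1/(-190) = -1/190 ≈ -0.0052632)
(-117 + z)² = (-117 - 1/190)² = (-22231/190)² = 494217361/36100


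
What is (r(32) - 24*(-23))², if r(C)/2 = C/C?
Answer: 306916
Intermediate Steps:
r(C) = 2 (r(C) = 2*(C/C) = 2*1 = 2)
(r(32) - 24*(-23))² = (2 - 24*(-23))² = (2 + 552)² = 554² = 306916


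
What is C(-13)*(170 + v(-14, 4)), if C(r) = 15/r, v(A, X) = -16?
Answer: -2310/13 ≈ -177.69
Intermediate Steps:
C(-13)*(170 + v(-14, 4)) = (15/(-13))*(170 - 16) = (15*(-1/13))*154 = -15/13*154 = -2310/13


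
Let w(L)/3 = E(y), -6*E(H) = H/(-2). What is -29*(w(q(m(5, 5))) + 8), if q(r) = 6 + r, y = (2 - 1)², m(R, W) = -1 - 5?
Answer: -957/4 ≈ -239.25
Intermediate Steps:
m(R, W) = -6
y = 1 (y = 1² = 1)
E(H) = H/12 (E(H) = -H/(6*(-2)) = -H*(-1)/(6*2) = -(-1)*H/12 = H/12)
w(L) = ¼ (w(L) = 3*((1/12)*1) = 3*(1/12) = ¼)
-29*(w(q(m(5, 5))) + 8) = -29*(¼ + 8) = -29*33/4 = -957/4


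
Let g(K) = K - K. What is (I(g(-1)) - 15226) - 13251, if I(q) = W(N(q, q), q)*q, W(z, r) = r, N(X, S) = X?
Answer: -28477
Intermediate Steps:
g(K) = 0
I(q) = q² (I(q) = q*q = q²)
(I(g(-1)) - 15226) - 13251 = (0² - 15226) - 13251 = (0 - 15226) - 13251 = -15226 - 13251 = -28477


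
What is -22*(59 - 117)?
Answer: 1276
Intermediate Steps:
-22*(59 - 117) = -22*(-58) = 1276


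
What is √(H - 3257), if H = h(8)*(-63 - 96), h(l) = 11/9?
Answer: I*√31062/3 ≈ 58.748*I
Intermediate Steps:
h(l) = 11/9 (h(l) = 11*(⅑) = 11/9)
H = -583/3 (H = 11*(-63 - 96)/9 = (11/9)*(-159) = -583/3 ≈ -194.33)
√(H - 3257) = √(-583/3 - 3257) = √(-10354/3) = I*√31062/3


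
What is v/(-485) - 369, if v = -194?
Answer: -1843/5 ≈ -368.60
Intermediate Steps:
v/(-485) - 369 = -194/(-485) - 369 = -1/485*(-194) - 369 = ⅖ - 369 = -1843/5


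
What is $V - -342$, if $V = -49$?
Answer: $293$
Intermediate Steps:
$V - -342 = -49 - -342 = -49 + 342 = 293$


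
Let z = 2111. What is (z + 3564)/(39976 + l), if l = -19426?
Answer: 227/822 ≈ 0.27616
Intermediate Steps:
(z + 3564)/(39976 + l) = (2111 + 3564)/(39976 - 19426) = 5675/20550 = 5675*(1/20550) = 227/822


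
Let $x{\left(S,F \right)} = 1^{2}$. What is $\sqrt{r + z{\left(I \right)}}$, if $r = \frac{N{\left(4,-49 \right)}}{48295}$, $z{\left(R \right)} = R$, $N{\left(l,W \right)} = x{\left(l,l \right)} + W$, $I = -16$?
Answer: $\frac{4 i \sqrt{2332551910}}{48295} \approx 4.0001 i$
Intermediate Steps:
$x{\left(S,F \right)} = 1$
$N{\left(l,W \right)} = 1 + W$
$r = - \frac{48}{48295}$ ($r = \frac{1 - 49}{48295} = \left(-48\right) \frac{1}{48295} = - \frac{48}{48295} \approx -0.00099389$)
$\sqrt{r + z{\left(I \right)}} = \sqrt{- \frac{48}{48295} - 16} = \sqrt{- \frac{772768}{48295}} = \frac{4 i \sqrt{2332551910}}{48295}$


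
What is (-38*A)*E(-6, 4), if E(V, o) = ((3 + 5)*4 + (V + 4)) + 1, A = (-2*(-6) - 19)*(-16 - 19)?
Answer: -288610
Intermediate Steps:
A = 245 (A = (12 - 19)*(-35) = -7*(-35) = 245)
E(V, o) = 37 + V (E(V, o) = (8*4 + (4 + V)) + 1 = (32 + (4 + V)) + 1 = (36 + V) + 1 = 37 + V)
(-38*A)*E(-6, 4) = (-38*245)*(37 - 6) = -9310*31 = -288610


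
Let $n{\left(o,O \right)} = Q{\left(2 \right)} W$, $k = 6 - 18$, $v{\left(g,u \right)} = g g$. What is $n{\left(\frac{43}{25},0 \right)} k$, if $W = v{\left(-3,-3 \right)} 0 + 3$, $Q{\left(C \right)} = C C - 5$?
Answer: $36$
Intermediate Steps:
$v{\left(g,u \right)} = g^{2}$
$Q{\left(C \right)} = -5 + C^{2}$ ($Q{\left(C \right)} = C^{2} - 5 = -5 + C^{2}$)
$k = -12$ ($k = 6 - 18 = -12$)
$W = 3$ ($W = \left(-3\right)^{2} \cdot 0 + 3 = 9 \cdot 0 + 3 = 0 + 3 = 3$)
$n{\left(o,O \right)} = -3$ ($n{\left(o,O \right)} = \left(-5 + 2^{2}\right) 3 = \left(-5 + 4\right) 3 = \left(-1\right) 3 = -3$)
$n{\left(\frac{43}{25},0 \right)} k = \left(-3\right) \left(-12\right) = 36$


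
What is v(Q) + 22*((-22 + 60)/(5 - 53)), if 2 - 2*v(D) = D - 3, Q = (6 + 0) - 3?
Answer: -197/12 ≈ -16.417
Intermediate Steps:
Q = 3 (Q = 6 - 3 = 3)
v(D) = 5/2 - D/2 (v(D) = 1 - (D - 3)/2 = 1 - (-3 + D)/2 = 1 + (3/2 - D/2) = 5/2 - D/2)
v(Q) + 22*((-22 + 60)/(5 - 53)) = (5/2 - 1/2*3) + 22*((-22 + 60)/(5 - 53)) = (5/2 - 3/2) + 22*(38/(-48)) = 1 + 22*(38*(-1/48)) = 1 + 22*(-19/24) = 1 - 209/12 = -197/12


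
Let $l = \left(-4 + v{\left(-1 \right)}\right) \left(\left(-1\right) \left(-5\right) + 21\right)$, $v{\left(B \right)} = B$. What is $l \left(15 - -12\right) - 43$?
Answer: $-3553$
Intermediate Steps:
$l = -130$ ($l = \left(-4 - 1\right) \left(\left(-1\right) \left(-5\right) + 21\right) = - 5 \left(5 + 21\right) = \left(-5\right) 26 = -130$)
$l \left(15 - -12\right) - 43 = - 130 \left(15 - -12\right) - 43 = - 130 \left(15 + 12\right) - 43 = \left(-130\right) 27 - 43 = -3510 - 43 = -3553$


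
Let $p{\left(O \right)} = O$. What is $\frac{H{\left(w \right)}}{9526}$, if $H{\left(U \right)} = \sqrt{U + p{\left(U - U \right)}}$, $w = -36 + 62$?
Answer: $\frac{\sqrt{26}}{9526} \approx 0.00053527$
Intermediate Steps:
$w = 26$
$H{\left(U \right)} = \sqrt{U}$ ($H{\left(U \right)} = \sqrt{U + \left(U - U\right)} = \sqrt{U + 0} = \sqrt{U}$)
$\frac{H{\left(w \right)}}{9526} = \frac{\sqrt{26}}{9526}$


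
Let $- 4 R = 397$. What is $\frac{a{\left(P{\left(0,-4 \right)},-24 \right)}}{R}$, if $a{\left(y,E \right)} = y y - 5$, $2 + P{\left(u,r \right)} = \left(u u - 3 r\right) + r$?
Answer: $- \frac{124}{397} \approx -0.31234$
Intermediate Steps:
$P{\left(u,r \right)} = -2 + u^{2} - 2 r$ ($P{\left(u,r \right)} = -2 - \left(2 r - u u\right) = -2 - \left(- u^{2} + 2 r\right) = -2 + u^{2} - 2 r$)
$R = - \frac{397}{4}$ ($R = \left(- \frac{1}{4}\right) 397 = - \frac{397}{4} \approx -99.25$)
$a{\left(y,E \right)} = -5 + y^{2}$ ($a{\left(y,E \right)} = y^{2} - 5 = -5 + y^{2}$)
$\frac{a{\left(P{\left(0,-4 \right)},-24 \right)}}{R} = \frac{-5 + \left(-2 + 0^{2} - -8\right)^{2}}{- \frac{397}{4}} = \left(-5 + \left(-2 + 0 + 8\right)^{2}\right) \left(- \frac{4}{397}\right) = \left(-5 + 6^{2}\right) \left(- \frac{4}{397}\right) = \left(-5 + 36\right) \left(- \frac{4}{397}\right) = 31 \left(- \frac{4}{397}\right) = - \frac{124}{397}$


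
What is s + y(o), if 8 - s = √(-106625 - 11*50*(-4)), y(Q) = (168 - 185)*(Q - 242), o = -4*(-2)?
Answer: 3986 - 5*I*√4177 ≈ 3986.0 - 323.15*I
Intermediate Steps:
o = 8
y(Q) = 4114 - 17*Q (y(Q) = -17*(-242 + Q) = 4114 - 17*Q)
s = 8 - 5*I*√4177 (s = 8 - √(-106625 - 11*50*(-4)) = 8 - √(-106625 - 550*(-4)) = 8 - √(-106625 + 2200) = 8 - √(-104425) = 8 - 5*I*√4177 ≈ 8.0 - 323.15*I)
s + y(o) = (8 - 5*I*√4177) + (4114 - 17*8) = (8 - 5*I*√4177) + (4114 - 136) = (8 - 5*I*√4177) + 3978 = 3986 - 5*I*√4177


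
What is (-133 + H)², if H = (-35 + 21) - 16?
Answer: 26569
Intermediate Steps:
H = -30 (H = -14 - 16 = -30)
(-133 + H)² = (-133 - 30)² = (-163)² = 26569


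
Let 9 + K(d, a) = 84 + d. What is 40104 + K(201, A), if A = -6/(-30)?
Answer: 40380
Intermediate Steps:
A = ⅕ (A = -6*(-1/30) = ⅕ ≈ 0.20000)
K(d, a) = 75 + d (K(d, a) = -9 + (84 + d) = 75 + d)
40104 + K(201, A) = 40104 + (75 + 201) = 40104 + 276 = 40380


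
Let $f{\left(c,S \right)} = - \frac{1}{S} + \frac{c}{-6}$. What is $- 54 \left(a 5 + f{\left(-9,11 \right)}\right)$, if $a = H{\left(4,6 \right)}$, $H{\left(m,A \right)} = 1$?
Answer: $- \frac{3807}{11} \approx -346.09$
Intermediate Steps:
$a = 1$
$f{\left(c,S \right)} = - \frac{1}{S} - \frac{c}{6}$ ($f{\left(c,S \right)} = - \frac{1}{S} + c \left(- \frac{1}{6}\right) = - \frac{1}{S} - \frac{c}{6}$)
$- 54 \left(a 5 + f{\left(-9,11 \right)}\right) = - 54 \left(1 \cdot 5 - - \frac{31}{22}\right) = - 54 \left(5 + \left(\left(-1\right) \frac{1}{11} + \frac{3}{2}\right)\right) = - 54 \left(5 + \left(- \frac{1}{11} + \frac{3}{2}\right)\right) = - 54 \left(5 + \frac{31}{22}\right) = \left(-54\right) \frac{141}{22} = - \frac{3807}{11}$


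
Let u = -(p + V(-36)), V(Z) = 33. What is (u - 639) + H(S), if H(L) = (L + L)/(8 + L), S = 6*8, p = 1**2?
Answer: -4699/7 ≈ -671.29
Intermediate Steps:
p = 1
S = 48
H(L) = 2*L/(8 + L) (H(L) = (2*L)/(8 + L) = 2*L/(8 + L))
u = -34 (u = -(1 + 33) = -1*34 = -34)
(u - 639) + H(S) = (-34 - 639) + 2*48/(8 + 48) = -673 + 2*48/56 = -673 + 2*48*(1/56) = -673 + 12/7 = -4699/7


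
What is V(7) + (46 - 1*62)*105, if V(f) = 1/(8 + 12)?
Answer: -33599/20 ≈ -1679.9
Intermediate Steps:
V(f) = 1/20
V(7) + (46 - 1*62)*105 = 1/20 + (46 - 1*62)*105 = 1/20 + (46 - 62)*105 = 1/20 - 16*105 = 1/20 - 1680 = -33599/20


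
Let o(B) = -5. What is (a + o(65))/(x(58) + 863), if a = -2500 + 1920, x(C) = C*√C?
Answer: -56095/61073 + 3770*√58/61073 ≈ -0.44837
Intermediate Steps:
x(C) = C^(3/2)
a = -580
(a + o(65))/(x(58) + 863) = (-580 - 5)/(58^(3/2) + 863) = -585/(58*√58 + 863) = -585/(863 + 58*√58)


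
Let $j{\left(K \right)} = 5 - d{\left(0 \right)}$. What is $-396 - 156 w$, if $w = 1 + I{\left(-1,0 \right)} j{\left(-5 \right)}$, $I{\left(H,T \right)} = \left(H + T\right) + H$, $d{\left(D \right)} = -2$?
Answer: $1632$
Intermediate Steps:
$I{\left(H,T \right)} = T + 2 H$
$j{\left(K \right)} = 7$ ($j{\left(K \right)} = 5 - -2 = 5 + 2 = 7$)
$w = -13$ ($w = 1 + \left(0 + 2 \left(-1\right)\right) 7 = 1 + \left(0 - 2\right) 7 = 1 - 14 = -13$)
$-396 - 156 w = -396 - -2028 = -396 + 2028 = 1632$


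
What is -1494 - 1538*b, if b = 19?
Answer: -30716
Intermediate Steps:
-1494 - 1538*b = -1494 - 1538*19 = -1494 - 29222 = -30716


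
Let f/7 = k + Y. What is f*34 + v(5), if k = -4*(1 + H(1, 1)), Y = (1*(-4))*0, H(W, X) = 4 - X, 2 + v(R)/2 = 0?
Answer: -3812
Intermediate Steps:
v(R) = -4 (v(R) = -4 + 2*0 = -4 + 0 = -4)
Y = 0 (Y = -4*0 = 0)
k = -16 (k = -4*(1 + (4 - 1*1)) = -4*(1 + (4 - 1)) = -4*(1 + 3) = -4*4 = -16)
f = -112 (f = 7*(-16 + 0) = 7*(-16) = -112)
f*34 + v(5) = -112*34 - 4 = -3808 - 4 = -3812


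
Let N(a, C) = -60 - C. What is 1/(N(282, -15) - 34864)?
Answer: -1/34909 ≈ -2.8646e-5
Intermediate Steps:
1/(N(282, -15) - 34864) = 1/((-60 - 1*(-15)) - 34864) = 1/((-60 + 15) - 34864) = 1/(-45 - 34864) = 1/(-34909) = -1/34909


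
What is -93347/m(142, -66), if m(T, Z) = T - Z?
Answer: -93347/208 ≈ -448.78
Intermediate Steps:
-93347/m(142, -66) = -93347/(142 - 1*(-66)) = -93347/(142 + 66) = -93347/208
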